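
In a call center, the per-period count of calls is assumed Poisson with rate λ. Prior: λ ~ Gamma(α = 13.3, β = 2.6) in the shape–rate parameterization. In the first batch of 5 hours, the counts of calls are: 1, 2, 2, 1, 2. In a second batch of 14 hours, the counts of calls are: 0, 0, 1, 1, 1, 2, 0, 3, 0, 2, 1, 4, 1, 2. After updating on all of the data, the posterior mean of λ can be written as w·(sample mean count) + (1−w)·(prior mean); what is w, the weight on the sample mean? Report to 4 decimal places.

With a Gamma(shape α, rate β) prior, the Poisson likelihood is conjugate: the posterior is Gamma(α + ΣXᵢ, β + n).
Total number of hours: n = 5 + 14 = 19.
Posterior mean = (α₀+S)/(β₀+n) = [n/(β₀+n)]·(S/n) + [β₀/(β₀+n)]·(α₀/β₀), so only n and β₀ enter the weight.
Weight on data w = n/(β₀+n) = 19/(2.6+19) = 19/21.6 = 0.8796.

0.8796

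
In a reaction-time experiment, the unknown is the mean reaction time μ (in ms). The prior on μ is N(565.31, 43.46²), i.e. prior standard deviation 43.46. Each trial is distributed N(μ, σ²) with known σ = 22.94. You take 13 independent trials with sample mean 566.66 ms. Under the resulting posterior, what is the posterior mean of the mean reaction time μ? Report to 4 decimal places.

566.6317

For Normal data with known variance σ², a Normal(μ₀, σ₀²) prior on μ is conjugate. Posterior precision = 1/σ₀² + n/σ²; posterior mean is the precision-weighted average of μ₀ and x̄.
n·x̄ = 13·566.66 = 7366.58.
σ₀² = 43.46² = 1888.7716, σ² = 22.94² = 526.2436; σ² + n·σ₀² = 526.2436 + 13·1888.7716 = 25080.2744.
Posterior mean = (μ₀/σ₀² + n·x̄/σ²)/(1/σ₀² + n/σ²) = (σ²·μ₀ + σ₀²·n·x̄)/(σ² + n·σ₀²) = (526.2436·565.31 + 1888.7716·7366.58)/25080.2744 = 14211277.862644/25080.2744 = 566.6317.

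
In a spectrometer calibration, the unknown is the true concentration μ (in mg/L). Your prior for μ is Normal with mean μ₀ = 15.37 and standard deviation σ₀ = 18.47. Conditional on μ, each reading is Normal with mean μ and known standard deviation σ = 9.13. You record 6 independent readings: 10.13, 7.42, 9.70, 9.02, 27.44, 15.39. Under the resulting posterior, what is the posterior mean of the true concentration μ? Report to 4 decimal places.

For Normal data with known variance σ², a Normal(μ₀, σ₀²) prior on μ is conjugate. Posterior precision = 1/σ₀² + n/σ²; posterior mean is the precision-weighted average of μ₀ and x̄.
Σxᵢ = 10.13 + 7.42 + 9.70 + 9.02 + 27.44 + 15.39 = 79.1, so n·x̄ = 79.1.
σ₀² = 18.47² = 341.1409, σ² = 9.13² = 83.3569; σ² + n·σ₀² = 83.3569 + 6·341.1409 = 2130.2023.
Posterior mean = (μ₀/σ₀² + n·x̄/σ²)/(1/σ₀² + n/σ²) = (σ²·μ₀ + σ₀²·n·x̄)/(σ² + n·σ₀²) = (83.3569·15.37 + 341.1409·79.1)/2130.2023 = 28265.440743/2130.2023 = 13.2689.

13.2689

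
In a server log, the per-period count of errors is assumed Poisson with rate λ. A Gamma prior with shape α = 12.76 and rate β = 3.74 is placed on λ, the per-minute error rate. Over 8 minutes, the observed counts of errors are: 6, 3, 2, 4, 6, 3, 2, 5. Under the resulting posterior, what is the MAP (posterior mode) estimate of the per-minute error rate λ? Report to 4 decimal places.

With a Gamma(shape α, rate β) prior, the Poisson likelihood is conjugate: the posterior is Gamma(α + ΣXᵢ, β + n).
Sum of counts S = 31 over n = 8 minutes.
Posterior: Gamma(α+S, β+n) = Gamma(12.76+31, 3.74+8) = Gamma(43.76, 11.74).
Mode of Gamma(α,β) for α≥1 is (α−1)/β = 42.76/11.74 = 3.6422.

3.6422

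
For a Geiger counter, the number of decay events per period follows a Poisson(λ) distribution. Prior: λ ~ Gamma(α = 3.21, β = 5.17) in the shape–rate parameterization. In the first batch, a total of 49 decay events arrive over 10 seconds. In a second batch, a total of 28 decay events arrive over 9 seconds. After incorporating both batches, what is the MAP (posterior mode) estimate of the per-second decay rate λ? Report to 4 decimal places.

With a Gamma(shape α, rate β) prior, the Poisson likelihood is conjugate: the posterior is Gamma(α + ΣXᵢ, β + n).
After batch 1: Gamma(α+S, β+n) = Gamma(3.21+49, 5.17+10) = Gamma(52.21, 15.17).
After batch 2: Gamma(α+S, β+n) = Gamma(52.21+28, 15.17+9) = Gamma(80.21, 24.17).
Mode of Gamma(α,β) for α≥1 is (α−1)/β = 79.21/24.17 = 3.2772.

3.2772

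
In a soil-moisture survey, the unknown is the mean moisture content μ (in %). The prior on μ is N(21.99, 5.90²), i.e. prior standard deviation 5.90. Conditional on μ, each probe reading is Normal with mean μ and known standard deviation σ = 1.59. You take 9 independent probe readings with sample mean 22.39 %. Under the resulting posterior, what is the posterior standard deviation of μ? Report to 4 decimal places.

For Normal data with known variance σ², a Normal(μ₀, σ₀²) prior on μ is conjugate. Posterior precision = 1/σ₀² + n/σ²; posterior mean is the precision-weighted average of μ₀ and x̄.
σ₀² = 5.90² = 34.81, σ² = 1.59² = 2.5281; σ² + n·σ₀² = 2.5281 + 9·34.81 = 315.8181.
Posterior precision = 1/σ₀² + n/σ² = 1/34.81 + 9/2.5281 = (σ² + n·σ₀²)/(σ₀²σ²) = 315.8181/(34.81·2.5281); posterior variance σₙ² = σ₀²σ²/(σ² + n·σ₀²) = 34.81·2.5281/315.8181 = 0.278651.
Posterior SD = √σₙ² = √(34.81·2.5281/315.8181) = 0.5279.

0.5279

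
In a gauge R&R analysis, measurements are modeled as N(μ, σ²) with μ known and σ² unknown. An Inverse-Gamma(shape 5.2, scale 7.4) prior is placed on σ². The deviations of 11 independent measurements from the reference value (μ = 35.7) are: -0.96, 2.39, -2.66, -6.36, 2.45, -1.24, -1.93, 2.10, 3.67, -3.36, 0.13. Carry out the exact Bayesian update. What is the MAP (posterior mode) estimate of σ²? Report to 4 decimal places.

4.6756

With known mean μ and an Inverse-Gamma(α, β) prior on σ², the Normal likelihood is conjugate: posterior is Inv-Gamma(α + n/2, β + Σ(xᵢ−μ)²/2).
Σ(xᵢ−μ)² = (-0.96)² + (2.39)² + (-2.66)² + (-6.36)² + (2.45)² + (-1.24)² + (-1.93)² + (2.10)² + (3.67)² + (-3.36)² + (0.13)² = 94.6093.
Posterior: Inv-Gamma(5.2 + 11/2, 7.4 + 94.6093/2) = Inv-Gamma(10.70, 54.70465).
Mode = β/(α+1) = 54.70465/11.70 = 4.6756.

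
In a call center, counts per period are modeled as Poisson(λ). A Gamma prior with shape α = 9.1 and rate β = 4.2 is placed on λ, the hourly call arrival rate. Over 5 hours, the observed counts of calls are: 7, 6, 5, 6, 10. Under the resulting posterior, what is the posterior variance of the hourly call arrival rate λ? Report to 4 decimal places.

With a Gamma(shape α, rate β) prior, the Poisson likelihood is conjugate: the posterior is Gamma(α + ΣXᵢ, β + n).
Sum of counts S = 34 over n = 5 hours.
Posterior: Gamma(α+S, β+n) = Gamma(9.1+34, 4.2+5) = Gamma(43.1, 9.2).
Var = α/β² = 43.1/9.2² = 0.5092.

0.5092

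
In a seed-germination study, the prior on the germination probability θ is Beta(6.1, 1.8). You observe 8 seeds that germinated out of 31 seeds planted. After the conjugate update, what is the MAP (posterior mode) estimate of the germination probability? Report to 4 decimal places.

0.3550

The Beta prior is conjugate to a Binomial/Bernoulli likelihood; the update adds successes to α and failures to β.
Posterior: Beta(α+k, β+n−k) = Beta(6.1+8, 1.8+23) = Beta(14.1, 24.8).
Mode of Beta(a,b) for a,b>1 is (a−1)/(a+b−2) = 13.1/36.9 = 0.3550.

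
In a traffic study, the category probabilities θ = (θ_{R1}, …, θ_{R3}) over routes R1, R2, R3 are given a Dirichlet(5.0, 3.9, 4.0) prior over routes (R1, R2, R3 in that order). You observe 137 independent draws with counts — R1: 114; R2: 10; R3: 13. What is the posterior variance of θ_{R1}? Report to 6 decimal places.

0.001084

The Dirichlet prior is conjugate to the Multinomial likelihood: each posterior αⱼ = prior αⱼ + observed count nⱼ.
Posterior concentration: (119.0, 13.9, 17.0), total = 149.9.
Var[θ_j] = α_j(Σα−α_j)/((Σα)²(Σα+1)) = 119.0·30.9/(149.9²·150.9) = 0.001084.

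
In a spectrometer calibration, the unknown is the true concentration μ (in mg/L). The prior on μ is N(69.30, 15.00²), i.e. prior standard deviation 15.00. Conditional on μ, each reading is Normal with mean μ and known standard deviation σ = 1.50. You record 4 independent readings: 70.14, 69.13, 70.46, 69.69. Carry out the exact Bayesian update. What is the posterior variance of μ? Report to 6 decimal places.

0.561097

For Normal data with known variance σ², a Normal(μ₀, σ₀²) prior on μ is conjugate. Posterior precision = 1/σ₀² + n/σ²; posterior mean is the precision-weighted average of μ₀ and x̄.
σ₀² = 15.00² = 225, σ² = 1.50² = 2.25; σ² + n·σ₀² = 2.25 + 4·225 = 902.25.
Posterior precision = 1/σ₀² + n/σ² = 1/225 + 4/2.25 = (σ² + n·σ₀²)/(σ₀²σ²) = 902.25/(225·2.25); posterior variance σₙ² = σ₀²σ²/(σ² + n·σ₀²) = 225·2.25/902.25 = 0.561097.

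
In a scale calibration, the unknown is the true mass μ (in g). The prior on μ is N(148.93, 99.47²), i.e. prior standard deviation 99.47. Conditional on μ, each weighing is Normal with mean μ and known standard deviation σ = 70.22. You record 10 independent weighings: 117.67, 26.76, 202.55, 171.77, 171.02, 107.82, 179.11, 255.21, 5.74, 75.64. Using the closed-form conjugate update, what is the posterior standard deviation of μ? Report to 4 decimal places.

For Normal data with known variance σ², a Normal(μ₀, σ₀²) prior on μ is conjugate. Posterior precision = 1/σ₀² + n/σ²; posterior mean is the precision-weighted average of μ₀ and x̄.
σ₀² = 99.47² = 9894.2809, σ² = 70.22² = 4930.8484; σ² + n·σ₀² = 4930.8484 + 10·9894.2809 = 103873.6574.
Posterior precision = 1/σ₀² + n/σ² = 1/9894.2809 + 10/4930.8484 = (σ² + n·σ₀²)/(σ₀²σ²) = 103873.6574/(9894.2809·4930.8484); posterior variance σₙ² = σ₀²σ²/(σ² + n·σ₀²) = 9894.2809·4930.8484/103873.6574 = 469.678265.
Posterior SD = √σₙ² = √(9894.2809·4930.8484/103873.6574) = 21.6721.

21.6721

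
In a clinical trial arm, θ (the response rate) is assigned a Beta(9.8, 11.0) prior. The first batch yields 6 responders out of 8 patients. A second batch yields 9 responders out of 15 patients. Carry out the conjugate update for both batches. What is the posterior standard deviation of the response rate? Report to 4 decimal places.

The Beta prior is conjugate to a Binomial/Bernoulli likelihood; the update adds successes to α and failures to β.
After batch 1: Beta(9.8+6, 11.0+2) = Beta(15.8, 13.0).
After batch 2: Beta(15.8+9, 13.0+6) = Beta(24.8, 19.0).
Var = αβ/((α+β)²(α+β+1)) = 24.8·19.0/(43.8²·44.8) = 0.00548251; SD = √0.00548251 = 0.0740.

0.0740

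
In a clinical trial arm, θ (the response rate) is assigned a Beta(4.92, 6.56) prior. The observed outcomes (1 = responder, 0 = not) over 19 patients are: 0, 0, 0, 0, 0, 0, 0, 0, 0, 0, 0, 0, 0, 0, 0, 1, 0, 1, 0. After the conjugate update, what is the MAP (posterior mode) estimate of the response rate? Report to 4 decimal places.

The Beta prior is conjugate to a Binomial/Bernoulli likelihood; the update adds successes to α and failures to β.
Posterior: Beta(α+k, β+n−k) = Beta(4.92+2, 6.56+17) = Beta(6.92, 23.56).
Mode of Beta(a,b) for a,b>1 is (a−1)/(a+b−2) = 5.92/28.48 = 0.2079.

0.2079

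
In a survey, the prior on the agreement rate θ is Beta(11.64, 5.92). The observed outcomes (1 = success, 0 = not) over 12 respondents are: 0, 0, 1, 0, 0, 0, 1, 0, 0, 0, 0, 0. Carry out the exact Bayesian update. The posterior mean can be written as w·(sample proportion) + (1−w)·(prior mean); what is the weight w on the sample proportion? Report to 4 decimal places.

0.4060

The Beta prior is conjugate to a Binomial/Bernoulli likelihood; the update adds successes to α and failures to β.
Posterior mean = (α₀+k)/(α₀+β₀+n) = [n/(α₀+β₀+n)]·(k/n) + [(α₀+β₀)/(α₀+β₀+n)]·α₀/(α₀+β₀), so only n and the prior enter the weight.
The weight on the data is w = n/(α₀+β₀+n) = 12/(11.64+5.92+12) = 12/29.56 = 0.4060.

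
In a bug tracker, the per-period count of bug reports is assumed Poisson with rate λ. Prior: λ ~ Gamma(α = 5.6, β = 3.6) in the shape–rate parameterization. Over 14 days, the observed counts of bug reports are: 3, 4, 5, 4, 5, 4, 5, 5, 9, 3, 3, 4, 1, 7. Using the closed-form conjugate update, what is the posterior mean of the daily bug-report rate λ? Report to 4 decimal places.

With a Gamma(shape α, rate β) prior, the Poisson likelihood is conjugate: the posterior is Gamma(α + ΣXᵢ, β + n).
Sum of counts S = 62 over n = 14 days.
Posterior: Gamma(α+S, β+n) = Gamma(5.6+62, 3.6+14) = Gamma(67.6, 17.6).
Posterior mean = α/β = 67.6/17.6 = 3.8409.

3.8409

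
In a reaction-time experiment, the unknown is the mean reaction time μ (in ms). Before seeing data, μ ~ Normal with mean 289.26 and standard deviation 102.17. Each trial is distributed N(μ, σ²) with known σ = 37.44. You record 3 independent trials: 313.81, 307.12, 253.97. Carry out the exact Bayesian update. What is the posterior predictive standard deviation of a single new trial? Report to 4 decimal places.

For Normal data with known variance σ², a Normal(μ₀, σ₀²) prior on μ is conjugate. Posterior precision = 1/σ₀² + n/σ²; posterior mean is the precision-weighted average of μ₀ and x̄.
σ₀² = 102.17² = 10438.7089, σ² = 37.44² = 1401.7536; σ² + n·σ₀² = 1401.7536 + 3·10438.7089 = 32717.8803.
Posterior precision = 1/σ₀² + n/σ² = 1/10438.7089 + 3/1401.7536 = (σ² + n·σ₀²)/(σ₀²σ²) = 32717.8803/(10438.7089·1401.7536); posterior variance σₙ² = σ₀²σ²/(σ² + n·σ₀²) = 10438.7089·1401.7536/32717.8803 = 447.232450.
Predictive variance for one new observation = σₙ² + σ² = 10438.7089·1401.7536/32717.8803 + 1401.7536 = σ²·(σ₀² + 32717.8803)/32717.8803 = 1401.7536·43156.5892/32717.8803 = 1848.986050; SD = √(1401.7536·43156.5892/32717.8803) = 42.9998.

42.9998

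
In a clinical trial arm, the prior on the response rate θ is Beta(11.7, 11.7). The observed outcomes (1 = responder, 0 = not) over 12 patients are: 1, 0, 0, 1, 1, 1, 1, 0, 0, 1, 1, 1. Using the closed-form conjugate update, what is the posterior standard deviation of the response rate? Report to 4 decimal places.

The Beta prior is conjugate to a Binomial/Bernoulli likelihood; the update adds successes to α and failures to β.
Posterior: Beta(α+k, β+n−k) = Beta(11.7+8, 11.7+4) = Beta(19.7, 15.7).
Var = αβ/((α+β)²(α+β+1)) = 19.7·15.7/(35.4²·36.4) = 0.00678044; SD = √0.00678044 = 0.0823.

0.0823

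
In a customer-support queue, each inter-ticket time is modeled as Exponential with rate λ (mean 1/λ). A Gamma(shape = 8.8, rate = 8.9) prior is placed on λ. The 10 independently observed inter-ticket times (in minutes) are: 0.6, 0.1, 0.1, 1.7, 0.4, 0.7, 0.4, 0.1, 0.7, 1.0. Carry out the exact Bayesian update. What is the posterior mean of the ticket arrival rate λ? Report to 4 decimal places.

With a Gamma(shape α, rate β) prior on the exponential rate λ, the posterior after n observations with total T = Σxᵢ is Gamma(α+n, β+T).
Sum of observations T = 5.8 minutes; n = 10.
Posterior: Gamma(8.8+10, 8.9+5.8) = Gamma(18.8, 14.7).
Posterior mean of λ = α/β = 18.8/14.7 = 1.2789.

1.2789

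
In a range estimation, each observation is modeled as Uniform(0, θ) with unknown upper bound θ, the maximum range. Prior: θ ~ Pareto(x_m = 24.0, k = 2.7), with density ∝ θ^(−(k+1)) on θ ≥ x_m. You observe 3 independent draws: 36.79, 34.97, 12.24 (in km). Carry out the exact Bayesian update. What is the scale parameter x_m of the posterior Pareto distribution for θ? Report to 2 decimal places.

36.79

A Pareto(scale x_m, shape k) prior on the upper bound θ of Uniform(0, θ) is conjugate: posterior is Pareto(max(x_m, max xᵢ), k + n).
Sample maximum = 36.79; prior scale x_m = 24.0 → posterior scale = max = 36.79.
Posterior shape = 2.7 + 3 = 5.7.
Posterior scale x_m = 36.79.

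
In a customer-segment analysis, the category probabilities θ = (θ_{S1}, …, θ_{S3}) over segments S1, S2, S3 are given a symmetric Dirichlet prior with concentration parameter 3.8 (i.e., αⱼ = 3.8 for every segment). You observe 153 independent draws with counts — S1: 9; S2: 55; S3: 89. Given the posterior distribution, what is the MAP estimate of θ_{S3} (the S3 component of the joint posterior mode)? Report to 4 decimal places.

0.5688

The Dirichlet prior is conjugate to the Multinomial likelihood: each posterior αⱼ = prior αⱼ + observed count nⱼ.
Posterior concentration: (12.8, 58.8, 92.8), total = 164.4.
Joint mode component: (α_{S3}−1)/(Σα−K) = 91.8/161.4 = 0.5688.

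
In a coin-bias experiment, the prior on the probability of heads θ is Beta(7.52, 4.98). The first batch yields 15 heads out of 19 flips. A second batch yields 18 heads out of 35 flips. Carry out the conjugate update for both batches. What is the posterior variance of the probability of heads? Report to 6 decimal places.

The Beta prior is conjugate to a Binomial/Bernoulli likelihood; the update adds successes to α and failures to β.
After batch 1: Beta(7.52+15, 4.98+4) = Beta(22.52, 8.98).
After batch 2: Beta(22.52+18, 8.98+17) = Beta(40.52, 25.98).
Var = αβ/((α+β)²(α+β+1)) = 40.52·25.98/(66.50²·67.50) = 0.003527.

0.003527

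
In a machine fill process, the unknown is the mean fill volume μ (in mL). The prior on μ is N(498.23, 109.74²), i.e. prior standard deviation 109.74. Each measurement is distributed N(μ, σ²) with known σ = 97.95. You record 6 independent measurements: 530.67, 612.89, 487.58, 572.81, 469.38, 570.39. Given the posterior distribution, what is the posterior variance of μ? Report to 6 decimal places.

1411.603210

For Normal data with known variance σ², a Normal(μ₀, σ₀²) prior on μ is conjugate. Posterior precision = 1/σ₀² + n/σ²; posterior mean is the precision-weighted average of μ₀ and x̄.
σ₀² = 109.74² = 12042.8676, σ² = 97.95² = 9594.2025; σ² + n·σ₀² = 9594.2025 + 6·12042.8676 = 81851.4081.
Posterior precision = 1/σ₀² + n/σ² = 1/12042.8676 + 6/9594.2025 = (σ² + n·σ₀²)/(σ₀²σ²) = 81851.4081/(12042.8676·9594.2025); posterior variance σₙ² = σ₀²σ²/(σ² + n·σ₀²) = 12042.8676·9594.2025/81851.4081 = 1411.603210.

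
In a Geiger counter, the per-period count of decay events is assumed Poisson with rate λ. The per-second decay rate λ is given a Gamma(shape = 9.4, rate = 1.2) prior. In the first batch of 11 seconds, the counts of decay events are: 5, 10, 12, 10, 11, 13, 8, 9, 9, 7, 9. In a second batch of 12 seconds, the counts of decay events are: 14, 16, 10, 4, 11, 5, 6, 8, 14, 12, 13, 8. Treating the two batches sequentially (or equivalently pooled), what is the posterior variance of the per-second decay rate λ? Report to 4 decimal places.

With a Gamma(shape α, rate β) prior, the Poisson likelihood is conjugate: the posterior is Gamma(α + ΣXᵢ, β + n).
Batch 1: sum of counts S = 103 over n = 11 seconds.
After batch 1: Gamma(α+S, β+n) = Gamma(9.4+103, 1.2+11) = Gamma(112.4, 12.2).
Batch 2: sum of counts S = 121 over n = 12 seconds.
After batch 2: Gamma(α+S, β+n) = Gamma(112.4+121, 12.2+12) = Gamma(233.4, 24.2).
Var = α/β² = 233.4/24.2² = 0.3985.

0.3985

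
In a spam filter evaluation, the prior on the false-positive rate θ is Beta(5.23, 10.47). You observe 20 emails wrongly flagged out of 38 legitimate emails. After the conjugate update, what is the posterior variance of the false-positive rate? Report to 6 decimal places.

0.004554

The Beta prior is conjugate to a Binomial/Bernoulli likelihood; the update adds successes to α and failures to β.
Posterior: Beta(α+k, β+n−k) = Beta(5.23+20, 10.47+18) = Beta(25.23, 28.47).
Var = αβ/((α+β)²(α+β+1)) = 25.23·28.47/(53.70²·54.70) = 0.004554.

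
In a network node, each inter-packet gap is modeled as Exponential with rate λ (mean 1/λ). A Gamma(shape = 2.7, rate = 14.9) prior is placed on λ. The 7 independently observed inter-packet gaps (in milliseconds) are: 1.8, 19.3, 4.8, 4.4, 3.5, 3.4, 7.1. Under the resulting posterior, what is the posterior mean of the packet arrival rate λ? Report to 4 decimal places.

With a Gamma(shape α, rate β) prior on the exponential rate λ, the posterior after n observations with total T = Σxᵢ is Gamma(α+n, β+T).
Sum of observations T = 44.3 milliseconds; n = 7.
Posterior: Gamma(2.7+7, 14.9+44.3) = Gamma(9.7, 59.2).
Posterior mean of λ = α/β = 9.7/59.2 = 0.1639.

0.1639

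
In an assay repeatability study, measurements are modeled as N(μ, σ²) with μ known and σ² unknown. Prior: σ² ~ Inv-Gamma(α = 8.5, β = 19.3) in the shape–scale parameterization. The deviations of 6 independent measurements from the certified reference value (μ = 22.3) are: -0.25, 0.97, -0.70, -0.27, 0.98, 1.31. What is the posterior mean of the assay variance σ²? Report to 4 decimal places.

With known mean μ and an Inverse-Gamma(α, β) prior on σ², the Normal likelihood is conjugate: posterior is Inv-Gamma(α + n/2, β + Σ(xᵢ−μ)²/2).
Σ(xᵢ−μ)² = (-0.25)² + (0.97)² + (-0.70)² + (-0.27)² + (0.98)² + (1.31)² = 4.2428.
Posterior: Inv-Gamma(8.5 + 6/2, 19.3 + 4.2428/2) = Inv-Gamma(11.50, 21.42140).
E[σ²|data] = β/(α−1) = 21.42140/10.50 = 2.0401.

2.0401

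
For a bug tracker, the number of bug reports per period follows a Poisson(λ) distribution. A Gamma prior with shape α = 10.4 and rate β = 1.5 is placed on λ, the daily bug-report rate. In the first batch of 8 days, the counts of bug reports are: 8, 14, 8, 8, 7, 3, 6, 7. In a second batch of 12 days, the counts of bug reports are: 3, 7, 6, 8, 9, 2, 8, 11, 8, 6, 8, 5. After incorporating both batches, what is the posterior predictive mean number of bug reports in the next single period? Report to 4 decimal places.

With a Gamma(shape α, rate β) prior, the Poisson likelihood is conjugate: the posterior is Gamma(α + ΣXᵢ, β + n).
Batch 1: sum of counts S = 61 over n = 8 days.
After batch 1: Gamma(α+S, β+n) = Gamma(10.4+61, 1.5+8) = Gamma(71.4, 9.5).
Batch 2: sum of counts S = 81 over n = 12 days.
After batch 2: Gamma(α+S, β+n) = Gamma(71.4+81, 9.5+12) = Gamma(152.4, 21.5).
The predictive distribution for one future period is NegBinom with mean α/β = 7.0884.

7.0884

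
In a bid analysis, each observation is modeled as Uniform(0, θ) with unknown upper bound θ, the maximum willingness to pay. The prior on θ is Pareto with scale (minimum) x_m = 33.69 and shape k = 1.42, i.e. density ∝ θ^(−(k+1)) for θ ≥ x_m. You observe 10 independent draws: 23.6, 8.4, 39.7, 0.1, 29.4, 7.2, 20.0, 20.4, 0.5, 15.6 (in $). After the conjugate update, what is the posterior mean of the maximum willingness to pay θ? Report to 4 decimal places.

43.5100

A Pareto(scale x_m, shape k) prior on the upper bound θ of Uniform(0, θ) is conjugate: posterior is Pareto(max(x_m, max xᵢ), k + n).
Sample maximum = 39.7; prior scale x_m = 33.69 → posterior scale = max = 39.70.
Posterior shape = 1.42 + 10 = 11.42.
E[θ|data] = k·x_m/(k−1) = 11.42·39.70/10.42 = 43.5100.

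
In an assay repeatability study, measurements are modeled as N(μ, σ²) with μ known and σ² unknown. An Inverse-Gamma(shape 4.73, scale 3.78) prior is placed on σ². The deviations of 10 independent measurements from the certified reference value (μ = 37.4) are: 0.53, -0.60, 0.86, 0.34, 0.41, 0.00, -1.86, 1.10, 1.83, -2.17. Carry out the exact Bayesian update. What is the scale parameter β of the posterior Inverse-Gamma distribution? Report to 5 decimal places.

10.97580

With known mean μ and an Inverse-Gamma(α, β) prior on σ², the Normal likelihood is conjugate: posterior is Inv-Gamma(α + n/2, β + Σ(xᵢ−μ)²/2).
Σ(xᵢ−μ)² = (0.53)² + (-0.60)² + (0.86)² + (0.34)² + (0.41)² + (0.00)² + (-1.86)² + (1.10)² + (1.83)² + (-2.17)² = 14.3916.
Posterior: Inv-Gamma(4.73 + 10/2, 3.78 + 14.3916/2) = Inv-Gamma(9.73, 10.97580).
Posterior β = 10.97580.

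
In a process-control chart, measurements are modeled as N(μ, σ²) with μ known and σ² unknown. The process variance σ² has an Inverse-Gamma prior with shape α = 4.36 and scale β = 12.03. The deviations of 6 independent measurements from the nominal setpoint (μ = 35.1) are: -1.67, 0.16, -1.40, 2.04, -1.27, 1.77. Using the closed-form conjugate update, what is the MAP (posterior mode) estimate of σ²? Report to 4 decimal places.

With known mean μ and an Inverse-Gamma(α, β) prior on σ², the Normal likelihood is conjugate: posterior is Inv-Gamma(α + n/2, β + Σ(xᵢ−μ)²/2).
Σ(xᵢ−μ)² = (-1.67)² + (0.16)² + (-1.40)² + (2.04)² + (-1.27)² + (1.77)² = 13.6819.
Posterior: Inv-Gamma(4.36 + 6/2, 12.03 + 13.6819/2) = Inv-Gamma(7.36, 18.87095).
Mode = β/(α+1) = 18.87095/8.36 = 2.2573.

2.2573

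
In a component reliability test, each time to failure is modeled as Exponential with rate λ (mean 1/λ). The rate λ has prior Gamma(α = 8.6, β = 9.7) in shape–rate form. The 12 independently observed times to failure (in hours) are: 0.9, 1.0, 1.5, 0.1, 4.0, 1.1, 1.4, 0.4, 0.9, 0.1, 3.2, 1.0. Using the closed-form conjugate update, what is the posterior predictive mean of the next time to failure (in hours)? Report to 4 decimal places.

1.2908

With a Gamma(shape α, rate β) prior on the exponential rate λ, the posterior after n observations with total T = Σxᵢ is Gamma(α+n, β+T).
Sum of observations T = 15.6 hours; n = 12.
Posterior: Gamma(8.6+12, 9.7+15.6) = Gamma(20.6, 25.3).
The predictive distribution for the next observation is Lomax; its mean is β/(α−1) = 25.3/19.6 = 1.2908.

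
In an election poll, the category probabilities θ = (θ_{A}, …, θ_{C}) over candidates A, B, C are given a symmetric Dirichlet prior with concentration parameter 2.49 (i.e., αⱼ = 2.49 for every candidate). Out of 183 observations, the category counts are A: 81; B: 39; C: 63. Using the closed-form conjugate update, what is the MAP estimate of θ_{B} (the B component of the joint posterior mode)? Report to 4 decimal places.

0.2160

The Dirichlet prior is conjugate to the Multinomial likelihood: each posterior αⱼ = prior αⱼ + observed count nⱼ.
Posterior concentration: (83.49, 41.49, 65.49), total = 190.47.
Joint mode component: (α_{B}−1)/(Σα−K) = 40.49/187.47 = 0.2160.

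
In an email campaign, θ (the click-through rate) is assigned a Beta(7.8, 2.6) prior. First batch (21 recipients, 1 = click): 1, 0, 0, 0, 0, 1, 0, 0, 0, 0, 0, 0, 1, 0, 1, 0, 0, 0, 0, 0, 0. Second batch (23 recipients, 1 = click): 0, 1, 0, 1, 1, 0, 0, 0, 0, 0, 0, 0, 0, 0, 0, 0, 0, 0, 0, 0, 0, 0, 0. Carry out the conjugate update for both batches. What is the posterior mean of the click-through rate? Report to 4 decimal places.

0.2721

The Beta prior is conjugate to a Binomial/Bernoulli likelihood; the update adds successes to α and failures to β.
After batch 1: Beta(7.8+4, 2.6+17) = Beta(11.8, 19.6).
After batch 2: Beta(11.8+3, 19.6+20) = Beta(14.8, 39.6).
Posterior mean = α/(α+β) = 14.8/54.4 = 0.2721.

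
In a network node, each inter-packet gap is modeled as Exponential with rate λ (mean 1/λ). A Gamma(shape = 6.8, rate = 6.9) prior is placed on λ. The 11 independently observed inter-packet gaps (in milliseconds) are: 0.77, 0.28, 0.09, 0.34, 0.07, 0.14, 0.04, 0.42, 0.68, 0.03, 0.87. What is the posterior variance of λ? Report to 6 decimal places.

With a Gamma(shape α, rate β) prior on the exponential rate λ, the posterior after n observations with total T = Σxᵢ is Gamma(α+n, β+T).
Sum of observations T = 3.73 milliseconds; n = 11.
Posterior: Gamma(6.8+11, 6.9+3.73) = Gamma(17.8, 10.63).
Var = α/β² = 0.157526.

0.157526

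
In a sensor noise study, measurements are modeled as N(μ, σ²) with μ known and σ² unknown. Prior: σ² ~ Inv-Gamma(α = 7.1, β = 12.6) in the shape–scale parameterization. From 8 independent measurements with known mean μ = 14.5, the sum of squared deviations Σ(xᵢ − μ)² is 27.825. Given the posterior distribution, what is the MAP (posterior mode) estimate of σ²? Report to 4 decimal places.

2.1911

With known mean μ and an Inverse-Gamma(α, β) prior on σ², the Normal likelihood is conjugate: posterior is Inv-Gamma(α + n/2, β + Σ(xᵢ−μ)²/2).
Posterior: Inv-Gamma(7.1 + 8/2, 12.6 + 27.825/2) = Inv-Gamma(11.10, 26.5125).
Mode = β/(α+1) = 26.5125/12.10 = 2.1911.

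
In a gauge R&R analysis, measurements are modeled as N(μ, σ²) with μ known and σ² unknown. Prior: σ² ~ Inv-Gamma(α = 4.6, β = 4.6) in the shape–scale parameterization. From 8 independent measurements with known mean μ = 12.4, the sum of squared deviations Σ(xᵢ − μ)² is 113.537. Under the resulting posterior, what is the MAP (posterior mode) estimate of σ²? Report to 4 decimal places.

6.3926

With known mean μ and an Inverse-Gamma(α, β) prior on σ², the Normal likelihood is conjugate: posterior is Inv-Gamma(α + n/2, β + Σ(xᵢ−μ)²/2).
Posterior: Inv-Gamma(4.6 + 8/2, 4.6 + 113.537/2) = Inv-Gamma(8.60, 61.3685).
Mode = β/(α+1) = 61.3685/9.60 = 6.3926.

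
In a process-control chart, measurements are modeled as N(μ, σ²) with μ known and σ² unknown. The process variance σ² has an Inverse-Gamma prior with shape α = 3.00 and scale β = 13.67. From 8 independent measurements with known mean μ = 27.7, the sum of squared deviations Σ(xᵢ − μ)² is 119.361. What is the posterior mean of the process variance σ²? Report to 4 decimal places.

With known mean μ and an Inverse-Gamma(α, β) prior on σ², the Normal likelihood is conjugate: posterior is Inv-Gamma(α + n/2, β + Σ(xᵢ−μ)²/2).
Posterior: Inv-Gamma(3.00 + 8/2, 13.67 + 119.361/2) = Inv-Gamma(7.00, 73.3505).
E[σ²|data] = β/(α−1) = 73.3505/6.00 = 12.2251.

12.2251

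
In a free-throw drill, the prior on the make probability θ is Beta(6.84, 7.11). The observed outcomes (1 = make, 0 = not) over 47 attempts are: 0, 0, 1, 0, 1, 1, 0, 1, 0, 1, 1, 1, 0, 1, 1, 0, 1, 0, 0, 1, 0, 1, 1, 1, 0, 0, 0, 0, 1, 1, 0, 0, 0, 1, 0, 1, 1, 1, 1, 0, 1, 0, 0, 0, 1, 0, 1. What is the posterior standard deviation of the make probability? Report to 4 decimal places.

The Beta prior is conjugate to a Binomial/Bernoulli likelihood; the update adds successes to α and failures to β.
Posterior: Beta(α+k, β+n−k) = Beta(6.84+24, 7.11+23) = Beta(30.84, 30.11).
Var = αβ/((α+β)²(α+β+1)) = 30.84·30.11/(60.95²·61.95) = 0.00403493; SD = √0.00403493 = 0.0635.

0.0635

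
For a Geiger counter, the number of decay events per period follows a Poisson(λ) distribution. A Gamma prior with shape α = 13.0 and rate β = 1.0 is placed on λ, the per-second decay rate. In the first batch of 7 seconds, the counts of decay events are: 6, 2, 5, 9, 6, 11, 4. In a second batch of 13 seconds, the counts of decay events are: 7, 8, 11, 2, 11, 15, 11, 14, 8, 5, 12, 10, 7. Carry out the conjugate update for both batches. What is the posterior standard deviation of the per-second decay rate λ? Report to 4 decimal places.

0.6335

With a Gamma(shape α, rate β) prior, the Poisson likelihood is conjugate: the posterior is Gamma(α + ΣXᵢ, β + n).
Batch 1: sum of counts S = 43 over n = 7 seconds.
After batch 1: Gamma(α+S, β+n) = Gamma(13.0+43, 1.0+7) = Gamma(56.0, 8.0).
Batch 2: sum of counts S = 121 over n = 13 seconds.
After batch 2: Gamma(α+S, β+n) = Gamma(56.0+121, 8.0+13) = Gamma(177.0, 21.0).
SD = √α/β = √177.0/21.0 = 0.6335.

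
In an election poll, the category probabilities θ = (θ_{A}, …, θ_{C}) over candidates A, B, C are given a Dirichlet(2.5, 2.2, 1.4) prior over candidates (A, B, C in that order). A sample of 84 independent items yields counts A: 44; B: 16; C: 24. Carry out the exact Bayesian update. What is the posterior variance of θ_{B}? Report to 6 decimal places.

0.001769

The Dirichlet prior is conjugate to the Multinomial likelihood: each posterior αⱼ = prior αⱼ + observed count nⱼ.
Posterior concentration: (46.5, 18.2, 25.4), total = 90.1.
Var[θ_j] = α_j(Σα−α_j)/((Σα)²(Σα+1)) = 18.2·71.9/(90.1²·91.1) = 0.001769.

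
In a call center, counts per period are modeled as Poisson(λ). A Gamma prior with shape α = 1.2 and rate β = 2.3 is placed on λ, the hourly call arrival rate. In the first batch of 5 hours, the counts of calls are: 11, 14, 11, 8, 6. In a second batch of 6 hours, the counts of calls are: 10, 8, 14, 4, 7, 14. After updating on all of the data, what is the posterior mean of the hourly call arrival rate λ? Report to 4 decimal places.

With a Gamma(shape α, rate β) prior, the Poisson likelihood is conjugate: the posterior is Gamma(α + ΣXᵢ, β + n).
Batch 1: sum of counts S = 50 over n = 5 hours.
After batch 1: Gamma(α+S, β+n) = Gamma(1.2+50, 2.3+5) = Gamma(51.2, 7.3).
Batch 2: sum of counts S = 57 over n = 6 hours.
After batch 2: Gamma(α+S, β+n) = Gamma(51.2+57, 7.3+6) = Gamma(108.2, 13.3).
Posterior mean = α/β = 108.2/13.3 = 8.1353.

8.1353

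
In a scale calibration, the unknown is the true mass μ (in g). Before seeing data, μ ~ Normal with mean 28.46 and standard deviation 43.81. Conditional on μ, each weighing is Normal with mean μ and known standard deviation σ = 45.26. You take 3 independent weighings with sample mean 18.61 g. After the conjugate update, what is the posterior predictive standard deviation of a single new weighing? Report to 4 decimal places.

For Normal data with known variance σ², a Normal(μ₀, σ₀²) prior on μ is conjugate. Posterior precision = 1/σ₀² + n/σ²; posterior mean is the precision-weighted average of μ₀ and x̄.
σ₀² = 43.81² = 1919.3161, σ² = 45.26² = 2048.4676; σ² + n·σ₀² = 2048.4676 + 3·1919.3161 = 7806.4159.
Posterior precision = 1/σ₀² + n/σ² = 1/1919.3161 + 3/2048.4676 = (σ² + n·σ₀²)/(σ₀²σ²) = 7806.4159/(1919.3161·2048.4676); posterior variance σₙ² = σ₀²σ²/(σ² + n·σ₀²) = 1919.3161·2048.4676/7806.4159 = 503.644297.
Predictive variance for one new observation = σₙ² + σ² = 1919.3161·2048.4676/7806.4159 + 2048.4676 = σ²·(σ₀² + 7806.4159)/7806.4159 = 2048.4676·9725.732/7806.4159 = 2552.111897; SD = √(2048.4676·9725.732/7806.4159) = 50.5184.

50.5184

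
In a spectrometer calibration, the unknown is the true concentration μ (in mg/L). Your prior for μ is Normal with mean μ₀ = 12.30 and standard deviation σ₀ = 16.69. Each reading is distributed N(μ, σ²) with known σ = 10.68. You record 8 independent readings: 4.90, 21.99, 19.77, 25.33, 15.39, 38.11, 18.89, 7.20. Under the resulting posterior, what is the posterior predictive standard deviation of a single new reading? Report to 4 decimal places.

For Normal data with known variance σ², a Normal(μ₀, σ₀²) prior on μ is conjugate. Posterior precision = 1/σ₀² + n/σ²; posterior mean is the precision-weighted average of μ₀ and x̄.
σ₀² = 16.69² = 278.5561, σ² = 10.68² = 114.0624; σ² + n·σ₀² = 114.0624 + 8·278.5561 = 2342.5112.
Posterior precision = 1/σ₀² + n/σ² = 1/278.5561 + 8/114.0624 = (σ² + n·σ₀²)/(σ₀²σ²) = 2342.5112/(278.5561·114.0624); posterior variance σₙ² = σ₀²σ²/(σ² + n·σ₀²) = 278.5561·114.0624/2342.5112 = 13.563554.
Predictive variance for one new observation = σₙ² + σ² = 278.5561·114.0624/2342.5112 + 114.0624 = σ²·(σ₀² + 2342.5112)/2342.5112 = 114.0624·2621.0673/2342.5112 = 127.625954; SD = √(114.0624·2621.0673/2342.5112) = 11.2972.

11.2972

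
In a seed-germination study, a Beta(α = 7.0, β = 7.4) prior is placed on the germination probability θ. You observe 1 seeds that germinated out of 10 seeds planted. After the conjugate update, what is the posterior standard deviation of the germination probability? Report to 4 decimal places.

0.0931

The Beta prior is conjugate to a Binomial/Bernoulli likelihood; the update adds successes to α and failures to β.
Posterior: Beta(α+k, β+n−k) = Beta(7.0+1, 7.4+9) = Beta(8.0, 16.4).
Var = αβ/((α+β)²(α+β+1)) = 8.0·16.4/(24.4²·25.4) = 0.00867602; SD = √0.00867602 = 0.0931.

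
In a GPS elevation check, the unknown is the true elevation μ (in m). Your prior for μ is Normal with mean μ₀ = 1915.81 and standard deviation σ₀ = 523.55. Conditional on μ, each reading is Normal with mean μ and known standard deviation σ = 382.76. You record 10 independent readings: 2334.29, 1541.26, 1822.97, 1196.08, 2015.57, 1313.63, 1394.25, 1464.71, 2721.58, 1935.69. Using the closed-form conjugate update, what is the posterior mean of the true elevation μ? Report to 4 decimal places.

For Normal data with known variance σ², a Normal(μ₀, σ₀²) prior on μ is conjugate. Posterior precision = 1/σ₀² + n/σ²; posterior mean is the precision-weighted average of μ₀ and x̄.
Σxᵢ = 2334.29 + 1541.26 + 1822.97 + 1196.08 + 2015.57 + 1313.63 + 1394.25 + 1464.71 + 2721.58 + 1935.69 = 17740.03, so n·x̄ = 17740.03.
σ₀² = 523.55² = 274104.6025, σ² = 382.76² = 146505.2176; σ² + n·σ₀² = 146505.2176 + 10·274104.6025 = 2887551.2426.
Posterior mean = (μ₀/σ₀² + n·x̄/σ²)/(1/σ₀² + n/σ²) = (σ²·μ₀ + σ₀²·n·x̄)/(σ² + n·σ₀²) = (146505.2176·1915.81 + 274104.6025·17740.03)/2887551.2426 = 5143300032.418331/2887551.2426 = 1781.1978.

1781.1978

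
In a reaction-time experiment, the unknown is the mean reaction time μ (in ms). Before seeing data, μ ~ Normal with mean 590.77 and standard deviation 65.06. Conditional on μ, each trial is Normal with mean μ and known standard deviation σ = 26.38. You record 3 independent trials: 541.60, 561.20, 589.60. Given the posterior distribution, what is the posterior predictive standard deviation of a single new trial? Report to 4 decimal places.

For Normal data with known variance σ², a Normal(μ₀, σ₀²) prior on μ is conjugate. Posterior precision = 1/σ₀² + n/σ²; posterior mean is the precision-weighted average of μ₀ and x̄.
σ₀² = 65.06² = 4232.8036, σ² = 26.38² = 695.9044; σ² + n·σ₀² = 695.9044 + 3·4232.8036 = 13394.3152.
Posterior precision = 1/σ₀² + n/σ² = 1/4232.8036 + 3/695.9044 = (σ² + n·σ₀²)/(σ₀²σ²) = 13394.3152/(4232.8036·695.9044); posterior variance σₙ² = σ₀²σ²/(σ² + n·σ₀²) = 4232.8036·695.9044/13394.3152 = 219.916181.
Predictive variance for one new observation = σₙ² + σ² = 4232.8036·695.9044/13394.3152 + 695.9044 = σ²·(σ₀² + 13394.3152)/13394.3152 = 695.9044·17627.1188/13394.3152 = 915.820581; SD = √(695.9044·17627.1188/13394.3152) = 30.2625.

30.2625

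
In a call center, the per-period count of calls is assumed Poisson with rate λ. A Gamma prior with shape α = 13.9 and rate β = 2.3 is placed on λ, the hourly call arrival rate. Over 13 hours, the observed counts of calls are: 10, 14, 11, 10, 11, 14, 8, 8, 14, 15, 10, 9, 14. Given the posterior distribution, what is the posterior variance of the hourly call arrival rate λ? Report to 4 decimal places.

With a Gamma(shape α, rate β) prior, the Poisson likelihood is conjugate: the posterior is Gamma(α + ΣXᵢ, β + n).
Sum of counts S = 148 over n = 13 hours.
Posterior: Gamma(α+S, β+n) = Gamma(13.9+148, 2.3+13) = Gamma(161.9, 15.3).
Var = α/β² = 161.9/15.3² = 0.6916.

0.6916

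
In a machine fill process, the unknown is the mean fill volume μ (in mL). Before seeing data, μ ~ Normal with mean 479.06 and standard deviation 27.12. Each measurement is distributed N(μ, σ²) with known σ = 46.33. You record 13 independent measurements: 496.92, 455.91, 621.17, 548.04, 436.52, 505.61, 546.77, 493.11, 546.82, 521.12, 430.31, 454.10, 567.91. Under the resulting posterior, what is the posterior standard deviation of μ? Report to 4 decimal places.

For Normal data with known variance σ², a Normal(μ₀, σ₀²) prior on μ is conjugate. Posterior precision = 1/σ₀² + n/σ²; posterior mean is the precision-weighted average of μ₀ and x̄.
σ₀² = 27.12² = 735.4944, σ² = 46.33² = 2146.4689; σ² + n·σ₀² = 2146.4689 + 13·735.4944 = 11707.8961.
Posterior precision = 1/σ₀² + n/σ² = 1/735.4944 + 13/2146.4689 = (σ² + n·σ₀²)/(σ₀²σ²) = 11707.8961/(735.4944·2146.4689); posterior variance σₙ² = σ₀²σ²/(σ² + n·σ₀²) = 735.4944·2146.4689/11707.8961 = 134.841977.
Posterior SD = √σₙ² = √(735.4944·2146.4689/11707.8961) = 11.6121.

11.6121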